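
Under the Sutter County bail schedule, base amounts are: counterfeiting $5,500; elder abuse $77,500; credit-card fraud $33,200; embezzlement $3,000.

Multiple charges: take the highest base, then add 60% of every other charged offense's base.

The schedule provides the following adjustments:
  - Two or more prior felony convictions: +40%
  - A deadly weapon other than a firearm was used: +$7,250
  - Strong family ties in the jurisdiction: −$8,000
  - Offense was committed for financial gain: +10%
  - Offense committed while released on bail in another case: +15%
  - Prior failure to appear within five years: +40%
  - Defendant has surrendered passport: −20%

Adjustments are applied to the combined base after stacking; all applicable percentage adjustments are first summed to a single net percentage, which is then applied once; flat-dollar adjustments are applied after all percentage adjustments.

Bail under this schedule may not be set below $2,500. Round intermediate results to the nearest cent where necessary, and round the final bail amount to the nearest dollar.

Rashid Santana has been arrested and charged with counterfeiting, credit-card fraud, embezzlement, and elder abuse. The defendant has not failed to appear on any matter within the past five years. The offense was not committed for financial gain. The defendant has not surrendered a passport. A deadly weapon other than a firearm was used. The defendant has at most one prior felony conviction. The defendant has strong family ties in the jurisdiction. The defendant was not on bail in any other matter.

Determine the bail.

Base amounts from the schedule: counterfeiting $5,500; credit-card fraud $33,200; embezzlement $3,000; elder abuse $77,500.
Stacking rule: highest base plus 60% of each additional charge. Highest is elder abuse at $77,500. Additional: $5,500 × 60% = $3,300; $33,200 × 60% = $19,920; $3,000 × 60% = $1,800. Combined base = $77,500 + $25,020 = $102,520.
A deadly weapon other than a firearm was used (+$7,250 flat): $102,520 + $7,250 = $109,770.
Strong family ties in the jurisdiction (−$8,000 flat): $109,770 − $8,000 = $101,770.
$101,770 is at or above the $2,500 minimum.

$101,770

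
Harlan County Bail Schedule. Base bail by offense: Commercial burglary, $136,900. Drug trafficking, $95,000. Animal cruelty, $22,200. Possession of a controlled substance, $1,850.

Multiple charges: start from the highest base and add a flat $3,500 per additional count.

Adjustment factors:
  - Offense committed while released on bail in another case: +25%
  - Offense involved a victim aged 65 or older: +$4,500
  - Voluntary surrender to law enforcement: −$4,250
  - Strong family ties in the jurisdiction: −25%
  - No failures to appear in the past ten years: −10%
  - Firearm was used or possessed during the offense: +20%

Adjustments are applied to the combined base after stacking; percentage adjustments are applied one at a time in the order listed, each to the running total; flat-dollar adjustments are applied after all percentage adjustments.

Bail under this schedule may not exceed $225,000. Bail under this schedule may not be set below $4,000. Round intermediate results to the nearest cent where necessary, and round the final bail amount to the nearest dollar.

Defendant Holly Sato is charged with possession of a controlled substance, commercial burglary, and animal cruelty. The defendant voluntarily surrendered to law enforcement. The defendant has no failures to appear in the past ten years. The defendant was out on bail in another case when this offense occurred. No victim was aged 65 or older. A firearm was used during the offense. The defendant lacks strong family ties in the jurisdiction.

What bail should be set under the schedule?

Base amounts from the schedule: possession of a controlled substance $1,850; commercial burglary $136,900; animal cruelty $22,200.
Stacking rule: highest base plus $3,500 per additional charge. Highest is commercial burglary at $136,900; 2 additional charges → +$7,000. Combined base = $143,900.
Offense committed while released on bail in another case (+25%): $143,900 × 1.25 = $179,875.
No failures to appear in the past ten years (−10%): $179,875 × 0.9 = $161,887.50.
Firearm was used or possessed during the offense (+20%): $161,887.50 × 1.2 = $194,265.
Voluntary surrender to law enforcement (−$4,250 flat): $194,265 − $4,250 = $190,015.
$190,015 is within the $225,000 maximum.
$190,015 is at or above the $4,000 minimum.

$190,015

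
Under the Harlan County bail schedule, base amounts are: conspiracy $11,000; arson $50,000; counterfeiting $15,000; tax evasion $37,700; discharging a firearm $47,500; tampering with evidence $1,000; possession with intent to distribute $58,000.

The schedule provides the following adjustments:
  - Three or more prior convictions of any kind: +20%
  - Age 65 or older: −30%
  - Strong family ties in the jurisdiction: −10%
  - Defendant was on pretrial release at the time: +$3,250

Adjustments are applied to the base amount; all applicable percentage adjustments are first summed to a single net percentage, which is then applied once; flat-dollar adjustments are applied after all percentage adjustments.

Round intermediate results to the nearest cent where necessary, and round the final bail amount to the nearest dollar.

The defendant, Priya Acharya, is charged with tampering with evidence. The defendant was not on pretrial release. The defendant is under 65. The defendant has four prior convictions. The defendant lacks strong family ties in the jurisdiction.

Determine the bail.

$1,200

Base amounts from the schedule: tampering with evidence $1,000.
Single charge. Combined base = $1,000.
Three or more prior convictions of any kind (+20%): $1,000 × 1.2 = $1,200.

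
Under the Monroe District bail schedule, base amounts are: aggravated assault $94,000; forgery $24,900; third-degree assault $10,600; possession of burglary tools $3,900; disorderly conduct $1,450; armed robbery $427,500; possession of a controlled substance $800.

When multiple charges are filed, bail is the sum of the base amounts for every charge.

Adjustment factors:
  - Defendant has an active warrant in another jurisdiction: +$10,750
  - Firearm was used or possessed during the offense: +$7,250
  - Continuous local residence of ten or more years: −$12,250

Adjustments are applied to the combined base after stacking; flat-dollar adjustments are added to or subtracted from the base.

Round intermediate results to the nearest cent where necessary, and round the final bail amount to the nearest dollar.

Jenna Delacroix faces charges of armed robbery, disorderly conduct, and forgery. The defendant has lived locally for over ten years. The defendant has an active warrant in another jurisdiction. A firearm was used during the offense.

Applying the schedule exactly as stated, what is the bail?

$459,600

Base amounts from the schedule: armed robbery $427,500; disorderly conduct $1,450; forgery $24,900.
Stacking rule: sum of all bases. $427,500 + $1,450 + $24,900 = $453,850.
Defendant has an active warrant in another jurisdiction (+$10,750 flat): $453,850 + $10,750 = $464,600.
Firearm was used or possessed during the offense (+$7,250 flat): $464,600 + $7,250 = $471,850.
Continuous local residence of ten or more years (−$12,250 flat): $471,850 − $12,250 = $459,600.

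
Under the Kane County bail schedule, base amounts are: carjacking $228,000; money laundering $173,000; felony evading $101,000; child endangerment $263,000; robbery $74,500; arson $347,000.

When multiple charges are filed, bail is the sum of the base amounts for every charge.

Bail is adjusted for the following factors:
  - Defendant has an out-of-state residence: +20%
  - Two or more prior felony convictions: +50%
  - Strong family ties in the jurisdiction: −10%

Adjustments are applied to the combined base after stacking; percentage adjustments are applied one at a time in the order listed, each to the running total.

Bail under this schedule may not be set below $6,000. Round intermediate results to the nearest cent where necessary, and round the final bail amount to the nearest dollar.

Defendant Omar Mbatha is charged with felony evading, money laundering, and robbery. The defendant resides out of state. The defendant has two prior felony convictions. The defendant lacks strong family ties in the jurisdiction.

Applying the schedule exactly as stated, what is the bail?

$627,300

Base amounts from the schedule: felony evading $101,000; money laundering $173,000; robbery $74,500.
Stacking rule: sum of all bases. $101,000 + $173,000 + $74,500 = $348,500.
Defendant has an out-of-state residence (+20%): $348,500 × 1.2 = $418,200.
Two or more prior felony convictions (+50%): $418,200 × 1.5 = $627,300.
$627,300 is at or above the $6,000 minimum.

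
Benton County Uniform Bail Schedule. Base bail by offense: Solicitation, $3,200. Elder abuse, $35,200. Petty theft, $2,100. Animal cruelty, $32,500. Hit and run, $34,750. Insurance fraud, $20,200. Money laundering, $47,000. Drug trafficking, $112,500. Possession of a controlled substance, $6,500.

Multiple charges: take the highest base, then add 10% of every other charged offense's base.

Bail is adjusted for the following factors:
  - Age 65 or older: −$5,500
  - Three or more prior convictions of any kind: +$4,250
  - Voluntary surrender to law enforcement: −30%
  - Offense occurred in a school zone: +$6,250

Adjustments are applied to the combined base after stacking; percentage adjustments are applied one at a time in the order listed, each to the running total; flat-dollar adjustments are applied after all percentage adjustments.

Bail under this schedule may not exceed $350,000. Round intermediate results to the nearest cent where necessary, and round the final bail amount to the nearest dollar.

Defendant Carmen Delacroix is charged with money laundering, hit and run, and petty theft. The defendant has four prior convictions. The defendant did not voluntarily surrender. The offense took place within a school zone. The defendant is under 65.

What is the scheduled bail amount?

Base amounts from the schedule: money laundering $47,000; hit and run $34,750; petty theft $2,100.
Stacking rule: highest base plus 10% of each additional charge. Highest is money laundering at $47,000. Additional: $34,750 × 10% = $3,475; $2,100 × 10% = $210. Combined base = $47,000 + $3,685 = $50,685.
Three or more prior convictions of any kind (+$4,250 flat): $50,685 + $4,250 = $54,935.
Offense occurred in a school zone (+$6,250 flat): $54,935 + $6,250 = $61,185.
$61,185 is within the $350,000 maximum.

$61,185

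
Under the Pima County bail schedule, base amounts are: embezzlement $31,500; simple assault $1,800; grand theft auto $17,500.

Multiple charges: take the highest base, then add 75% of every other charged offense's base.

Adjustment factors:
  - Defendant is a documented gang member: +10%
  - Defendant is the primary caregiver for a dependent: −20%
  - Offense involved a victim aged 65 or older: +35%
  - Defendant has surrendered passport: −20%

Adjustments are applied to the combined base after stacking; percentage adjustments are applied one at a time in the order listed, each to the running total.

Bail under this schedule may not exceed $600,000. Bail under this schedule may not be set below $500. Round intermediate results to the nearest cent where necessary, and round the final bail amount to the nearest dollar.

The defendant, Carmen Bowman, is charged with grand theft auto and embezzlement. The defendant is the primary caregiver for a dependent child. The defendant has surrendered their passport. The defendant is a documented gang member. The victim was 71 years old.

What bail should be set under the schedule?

Base amounts from the schedule: grand theft auto $17,500; embezzlement $31,500.
Stacking rule: highest base plus 75% of each additional charge. Highest is embezzlement at $31,500. Additional: $17,500 × 75% = $13,125. Combined base = $31,500 + $13,125 = $44,625.
Defendant is a documented gang member (+10%): $44,625 × 1.1 = $49,087.50.
Defendant is the primary caregiver for a dependent (−20%): $49,087.50 × 0.8 = $39,270.
Offense involved a victim aged 65 or older (+35%): $39,270 × 1.35 = $53,014.50.
Defendant has surrendered passport (−20%): $53,014.50 × 0.8 = $42,411.60.
$42,411.60 is within the $600,000 maximum.
$42,411.60 is at or above the $500 minimum.
Rounded to the nearest dollar: $42,412.

$42,412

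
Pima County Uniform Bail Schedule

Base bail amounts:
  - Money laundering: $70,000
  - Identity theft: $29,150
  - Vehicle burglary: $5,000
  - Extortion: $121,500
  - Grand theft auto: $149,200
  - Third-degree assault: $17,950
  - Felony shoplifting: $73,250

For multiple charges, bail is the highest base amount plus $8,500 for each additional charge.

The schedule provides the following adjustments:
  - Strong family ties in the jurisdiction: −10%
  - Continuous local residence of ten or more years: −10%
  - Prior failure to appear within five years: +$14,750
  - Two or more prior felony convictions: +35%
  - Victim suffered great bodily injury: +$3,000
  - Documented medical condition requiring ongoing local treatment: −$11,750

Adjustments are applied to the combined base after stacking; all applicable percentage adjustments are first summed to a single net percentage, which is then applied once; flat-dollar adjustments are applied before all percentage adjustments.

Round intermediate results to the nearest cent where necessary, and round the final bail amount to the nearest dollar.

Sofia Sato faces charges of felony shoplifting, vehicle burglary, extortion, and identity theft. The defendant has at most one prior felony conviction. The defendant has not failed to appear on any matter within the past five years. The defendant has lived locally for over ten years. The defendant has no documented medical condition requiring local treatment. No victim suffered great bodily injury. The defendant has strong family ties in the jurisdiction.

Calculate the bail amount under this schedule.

$117,600

Base amounts from the schedule: felony shoplifting $73,250; vehicle burglary $5,000; extortion $121,500; identity theft $29,150.
Stacking rule: highest base plus $8,500 per additional charge. Highest is extortion at $121,500; 3 additional charges → +$25,500. Combined base = $147,000.
Net percentage adjustment: −10% −10% = −20%. $147,000 × 0.8 = $117,600.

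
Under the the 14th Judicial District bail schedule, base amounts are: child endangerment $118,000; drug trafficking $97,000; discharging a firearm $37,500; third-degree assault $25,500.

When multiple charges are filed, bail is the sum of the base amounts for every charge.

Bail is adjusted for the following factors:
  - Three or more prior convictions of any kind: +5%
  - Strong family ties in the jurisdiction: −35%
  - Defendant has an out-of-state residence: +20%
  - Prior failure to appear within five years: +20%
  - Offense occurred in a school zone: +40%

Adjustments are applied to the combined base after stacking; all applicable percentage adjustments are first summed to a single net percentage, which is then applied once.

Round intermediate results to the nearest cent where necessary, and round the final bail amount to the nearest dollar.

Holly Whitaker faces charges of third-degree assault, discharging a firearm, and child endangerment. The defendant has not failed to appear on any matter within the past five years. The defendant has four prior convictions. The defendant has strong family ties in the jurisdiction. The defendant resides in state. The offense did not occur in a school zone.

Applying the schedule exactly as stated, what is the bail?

$126,700

Base amounts from the schedule: third-degree assault $25,500; discharging a firearm $37,500; child endangerment $118,000.
Stacking rule: sum of all bases. $25,500 + $37,500 + $118,000 = $181,000.
Net percentage adjustment: +5% −35% = −30%. $181,000 × 0.7 = $126,700.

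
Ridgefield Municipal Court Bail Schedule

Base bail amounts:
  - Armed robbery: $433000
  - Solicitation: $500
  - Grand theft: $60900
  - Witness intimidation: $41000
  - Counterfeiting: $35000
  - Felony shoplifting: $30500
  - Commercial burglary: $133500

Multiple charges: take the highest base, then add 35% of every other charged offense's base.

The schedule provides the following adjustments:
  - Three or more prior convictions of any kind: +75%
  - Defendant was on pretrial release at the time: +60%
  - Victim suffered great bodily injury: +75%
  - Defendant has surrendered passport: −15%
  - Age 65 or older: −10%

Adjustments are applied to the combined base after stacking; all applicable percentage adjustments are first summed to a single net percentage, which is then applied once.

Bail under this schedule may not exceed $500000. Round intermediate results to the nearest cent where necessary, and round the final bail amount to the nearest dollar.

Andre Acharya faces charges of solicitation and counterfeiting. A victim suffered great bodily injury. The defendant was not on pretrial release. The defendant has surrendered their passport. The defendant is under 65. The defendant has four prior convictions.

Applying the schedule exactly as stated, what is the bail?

$82661

Base amounts from the schedule: solicitation $500; counterfeiting $35000.
Stacking rule: highest base plus 35% of each additional charge. Highest is counterfeiting at $35000. Additional: $500 × 35% = $175. Combined base = $35000 + $175 = $35175.
Net percentage adjustment: +75% +75% −15% = +135%. $35175 × 2.35 = $82661.25.
$82661.25 is within the $500000 maximum.
Rounded to the nearest dollar: $82661.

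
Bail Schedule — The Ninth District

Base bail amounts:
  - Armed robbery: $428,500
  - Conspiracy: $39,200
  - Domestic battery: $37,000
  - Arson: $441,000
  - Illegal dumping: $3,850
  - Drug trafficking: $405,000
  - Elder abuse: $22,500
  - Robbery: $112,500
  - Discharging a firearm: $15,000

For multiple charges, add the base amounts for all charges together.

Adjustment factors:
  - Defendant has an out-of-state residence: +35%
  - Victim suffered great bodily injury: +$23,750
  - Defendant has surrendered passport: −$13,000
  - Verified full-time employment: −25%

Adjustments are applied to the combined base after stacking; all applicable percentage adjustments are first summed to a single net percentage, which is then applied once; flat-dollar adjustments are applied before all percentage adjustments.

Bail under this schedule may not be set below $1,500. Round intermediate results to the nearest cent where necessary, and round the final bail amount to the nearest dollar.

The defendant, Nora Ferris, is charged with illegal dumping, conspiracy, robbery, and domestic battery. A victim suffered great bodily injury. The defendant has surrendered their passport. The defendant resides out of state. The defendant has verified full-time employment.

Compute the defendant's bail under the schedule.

$223,630

Base amounts from the schedule: illegal dumping $3,850; conspiracy $39,200; robbery $112,500; domestic battery $37,000.
Stacking rule: sum of all bases. $3,850 + $39,200 + $112,500 + $37,000 = $192,550.
Victim suffered great bodily injury (+$23,750 flat): $192,550 + $23,750 = $216,300.
Defendant has surrendered passport (−$13,000 flat): $216,300 − $13,000 = $203,300.
Net percentage adjustment: +35% −25% = +10%. $203,300 × 1.1 = $223,630.
$223,630 is at or above the $1,500 minimum.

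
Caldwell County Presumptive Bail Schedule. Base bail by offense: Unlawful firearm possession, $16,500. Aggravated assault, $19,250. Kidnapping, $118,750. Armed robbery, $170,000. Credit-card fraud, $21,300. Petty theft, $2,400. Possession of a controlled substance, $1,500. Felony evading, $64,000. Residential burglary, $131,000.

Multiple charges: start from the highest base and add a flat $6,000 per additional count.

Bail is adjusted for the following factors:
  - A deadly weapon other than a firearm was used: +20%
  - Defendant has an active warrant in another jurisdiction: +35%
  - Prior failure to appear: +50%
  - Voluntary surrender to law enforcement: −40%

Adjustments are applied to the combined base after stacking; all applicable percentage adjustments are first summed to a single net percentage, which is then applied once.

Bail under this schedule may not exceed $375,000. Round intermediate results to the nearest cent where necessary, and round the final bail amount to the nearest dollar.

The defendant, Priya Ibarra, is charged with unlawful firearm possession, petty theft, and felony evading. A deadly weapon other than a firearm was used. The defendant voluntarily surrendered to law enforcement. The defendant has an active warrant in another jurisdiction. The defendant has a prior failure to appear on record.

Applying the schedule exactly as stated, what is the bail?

$125,400

Base amounts from the schedule: unlawful firearm possession $16,500; petty theft $2,400; felony evading $64,000.
Stacking rule: highest base plus $6,000 per additional charge. Highest is felony evading at $64,000; 2 additional charges → +$12,000. Combined base = $76,000.
Net percentage adjustment: +20% +35% +50% −40% = +65%. $76,000 × 1.65 = $125,400.
$125,400 is within the $375,000 maximum.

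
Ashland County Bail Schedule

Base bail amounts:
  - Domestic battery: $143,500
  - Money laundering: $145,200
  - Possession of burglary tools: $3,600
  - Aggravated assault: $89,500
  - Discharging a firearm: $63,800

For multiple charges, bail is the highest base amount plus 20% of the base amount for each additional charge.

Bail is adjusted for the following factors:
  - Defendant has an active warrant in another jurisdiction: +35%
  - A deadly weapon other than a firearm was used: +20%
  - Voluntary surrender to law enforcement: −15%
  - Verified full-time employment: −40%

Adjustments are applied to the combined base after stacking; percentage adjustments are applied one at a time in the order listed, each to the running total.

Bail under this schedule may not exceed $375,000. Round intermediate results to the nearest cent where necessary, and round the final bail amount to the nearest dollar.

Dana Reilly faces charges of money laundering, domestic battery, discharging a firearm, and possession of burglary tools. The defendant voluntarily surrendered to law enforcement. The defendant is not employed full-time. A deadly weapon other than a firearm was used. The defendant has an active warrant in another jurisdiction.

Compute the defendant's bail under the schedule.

$258,022

Base amounts from the schedule: money laundering $145,200; domestic battery $143,500; discharging a firearm $63,800; possession of burglary tools $3,600.
Stacking rule: highest base plus 20% of each additional charge. Highest is money laundering at $145,200. Additional: $143,500 × 20% = $28,700; $63,800 × 20% = $12,760; $3,600 × 20% = $720. Combined base = $145,200 + $42,180 = $187,380.
Defendant has an active warrant in another jurisdiction (+35%): $187,380 × 1.35 = $252,963.
A deadly weapon other than a firearm was used (+20%): $252,963 × 1.2 = $303,555.60.
Voluntary surrender to law enforcement (−15%): $303,555.60 × 0.85 = $258,022.26.
$258,022.26 is within the $375,000 maximum.
Rounded to the nearest dollar: $258,022.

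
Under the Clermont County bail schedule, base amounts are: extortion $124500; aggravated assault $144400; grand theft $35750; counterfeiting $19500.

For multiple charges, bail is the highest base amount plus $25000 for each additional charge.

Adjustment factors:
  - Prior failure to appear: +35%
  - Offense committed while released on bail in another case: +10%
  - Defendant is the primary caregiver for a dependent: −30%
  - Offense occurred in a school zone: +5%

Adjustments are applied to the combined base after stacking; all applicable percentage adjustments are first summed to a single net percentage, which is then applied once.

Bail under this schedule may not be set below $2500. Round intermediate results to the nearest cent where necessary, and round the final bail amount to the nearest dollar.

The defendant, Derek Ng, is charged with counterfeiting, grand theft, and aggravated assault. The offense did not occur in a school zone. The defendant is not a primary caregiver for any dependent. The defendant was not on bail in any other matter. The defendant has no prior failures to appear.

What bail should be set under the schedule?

$194400

Base amounts from the schedule: counterfeiting $19500; grand theft $35750; aggravated assault $144400.
Stacking rule: highest base plus $25000 per additional charge. Highest is aggravated assault at $144400; 2 additional charges → +$50000. Combined base = $194400.
No adjustment factors apply to this defendant.
$194400 is at or above the $2500 minimum.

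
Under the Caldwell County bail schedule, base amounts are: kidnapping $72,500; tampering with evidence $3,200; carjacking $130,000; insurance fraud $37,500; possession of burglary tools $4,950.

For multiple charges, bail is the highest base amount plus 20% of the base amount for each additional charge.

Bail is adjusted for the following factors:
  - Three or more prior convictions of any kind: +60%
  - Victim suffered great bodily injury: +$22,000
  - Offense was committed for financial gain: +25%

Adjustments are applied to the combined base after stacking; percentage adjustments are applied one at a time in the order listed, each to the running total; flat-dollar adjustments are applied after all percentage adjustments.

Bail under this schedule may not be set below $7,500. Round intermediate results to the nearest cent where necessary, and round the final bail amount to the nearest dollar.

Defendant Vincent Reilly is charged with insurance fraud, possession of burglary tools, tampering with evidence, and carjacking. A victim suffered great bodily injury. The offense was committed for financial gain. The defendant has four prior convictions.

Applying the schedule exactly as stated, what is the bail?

$300,260

Base amounts from the schedule: insurance fraud $37,500; possession of burglary tools $4,950; tampering with evidence $3,200; carjacking $130,000.
Stacking rule: highest base plus 20% of each additional charge. Highest is carjacking at $130,000. Additional: $37,500 × 20% = $7,500; $4,950 × 20% = $990; $3,200 × 20% = $640. Combined base = $130,000 + $9,130 = $139,130.
Three or more prior convictions of any kind (+60%): $139,130 × 1.6 = $222,608.
Offense was committed for financial gain (+25%): $222,608 × 1.25 = $278,260.
Victim suffered great bodily injury (+$22,000 flat): $278,260 + $22,000 = $300,260.
$300,260 is at or above the $7,500 minimum.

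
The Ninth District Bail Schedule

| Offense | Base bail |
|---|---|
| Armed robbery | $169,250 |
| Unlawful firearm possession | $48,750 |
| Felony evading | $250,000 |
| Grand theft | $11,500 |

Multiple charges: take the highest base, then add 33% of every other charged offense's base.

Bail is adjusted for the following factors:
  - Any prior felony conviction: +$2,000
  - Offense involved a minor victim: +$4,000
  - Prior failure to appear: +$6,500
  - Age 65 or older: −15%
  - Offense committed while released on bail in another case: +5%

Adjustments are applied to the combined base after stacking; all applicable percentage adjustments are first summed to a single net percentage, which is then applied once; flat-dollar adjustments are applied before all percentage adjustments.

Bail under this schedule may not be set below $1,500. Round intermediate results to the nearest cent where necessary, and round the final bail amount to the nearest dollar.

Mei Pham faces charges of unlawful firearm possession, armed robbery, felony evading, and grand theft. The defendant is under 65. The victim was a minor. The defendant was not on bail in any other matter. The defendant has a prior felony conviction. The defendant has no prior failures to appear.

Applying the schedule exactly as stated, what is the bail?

$331,735

Base amounts from the schedule: unlawful firearm possession $48,750; armed robbery $169,250; felony evading $250,000; grand theft $11,500.
Stacking rule: highest base plus 33% of each additional charge. Highest is felony evading at $250,000. Additional: $48,750 × 33% = $16,087.50; $169,250 × 33% = $55,852.50; $11,500 × 33% = $3,795. Combined base = $250,000 + $75,735 = $325,735.
Any prior felony conviction (+$2,000 flat): $325,735 + $2,000 = $327,735.
Offense involved a minor victim (+$4,000 flat): $327,735 + $4,000 = $331,735.
$331,735 is at or above the $1,500 minimum.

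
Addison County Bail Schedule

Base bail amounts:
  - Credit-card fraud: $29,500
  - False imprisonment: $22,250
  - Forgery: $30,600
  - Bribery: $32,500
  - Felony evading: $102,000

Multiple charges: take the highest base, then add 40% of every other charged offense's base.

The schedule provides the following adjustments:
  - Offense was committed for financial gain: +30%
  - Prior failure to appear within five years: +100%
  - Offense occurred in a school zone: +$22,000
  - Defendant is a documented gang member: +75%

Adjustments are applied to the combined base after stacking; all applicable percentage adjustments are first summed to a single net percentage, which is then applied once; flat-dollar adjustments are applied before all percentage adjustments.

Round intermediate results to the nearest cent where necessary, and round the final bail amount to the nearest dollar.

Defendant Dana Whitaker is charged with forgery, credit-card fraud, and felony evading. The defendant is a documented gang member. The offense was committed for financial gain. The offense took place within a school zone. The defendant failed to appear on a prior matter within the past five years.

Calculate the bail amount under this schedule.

$451,522

Base amounts from the schedule: forgery $30,600; credit-card fraud $29,500; felony evading $102,000.
Stacking rule: highest base plus 40% of each additional charge. Highest is felony evading at $102,000. Additional: $30,600 × 40% = $12,240; $29,500 × 40% = $11,800. Combined base = $102,000 + $24,040 = $126,040.
Offense occurred in a school zone (+$22,000 flat): $126,040 + $22,000 = $148,040.
Net percentage adjustment: +30% +100% +75% = +205%. $148,040 × 3.05 = $451,522.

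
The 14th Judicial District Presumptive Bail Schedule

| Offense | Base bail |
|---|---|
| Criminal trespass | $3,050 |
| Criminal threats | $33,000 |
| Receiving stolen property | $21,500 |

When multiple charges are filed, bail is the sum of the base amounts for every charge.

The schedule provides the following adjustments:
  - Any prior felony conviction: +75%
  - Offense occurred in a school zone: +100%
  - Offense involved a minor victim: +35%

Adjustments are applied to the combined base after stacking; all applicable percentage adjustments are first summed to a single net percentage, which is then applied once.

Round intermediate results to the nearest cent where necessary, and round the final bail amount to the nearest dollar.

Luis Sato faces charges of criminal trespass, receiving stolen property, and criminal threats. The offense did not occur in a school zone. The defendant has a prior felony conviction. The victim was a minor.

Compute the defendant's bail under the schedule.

Base amounts from the schedule: criminal trespass $3,050; receiving stolen property $21,500; criminal threats $33,000.
Stacking rule: sum of all bases. $3,050 + $21,500 + $33,000 = $57,550.
Net percentage adjustment: +75% +35% = +110%. $57,550 × 2.1 = $120,855.

$120,855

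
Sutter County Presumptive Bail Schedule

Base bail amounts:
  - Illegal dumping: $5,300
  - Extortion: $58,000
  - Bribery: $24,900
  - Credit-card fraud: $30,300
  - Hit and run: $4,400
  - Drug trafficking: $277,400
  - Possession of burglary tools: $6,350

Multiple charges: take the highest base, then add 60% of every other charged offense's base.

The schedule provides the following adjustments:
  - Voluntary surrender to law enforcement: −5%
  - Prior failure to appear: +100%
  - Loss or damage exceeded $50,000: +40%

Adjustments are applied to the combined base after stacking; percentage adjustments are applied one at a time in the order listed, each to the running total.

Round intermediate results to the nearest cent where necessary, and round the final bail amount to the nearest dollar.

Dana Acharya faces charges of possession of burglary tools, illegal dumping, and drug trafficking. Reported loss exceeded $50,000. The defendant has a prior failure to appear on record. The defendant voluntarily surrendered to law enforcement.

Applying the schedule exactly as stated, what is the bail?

$756,477

Base amounts from the schedule: possession of burglary tools $6,350; illegal dumping $5,300; drug trafficking $277,400.
Stacking rule: highest base plus 60% of each additional charge. Highest is drug trafficking at $277,400. Additional: $6,350 × 60% = $3,810; $5,300 × 60% = $3,180. Combined base = $277,400 + $6,990 = $284,390.
Voluntary surrender to law enforcement (−5%): $284,390 × 0.95 = $270,170.50.
Prior failure to appear (+100%): $270,170.50 × 2 = $540,341.
Loss or damage exceeded $50,000 (+40%): $540,341 × 1.4 = $756,477.40.
Rounded to the nearest dollar: $756,477.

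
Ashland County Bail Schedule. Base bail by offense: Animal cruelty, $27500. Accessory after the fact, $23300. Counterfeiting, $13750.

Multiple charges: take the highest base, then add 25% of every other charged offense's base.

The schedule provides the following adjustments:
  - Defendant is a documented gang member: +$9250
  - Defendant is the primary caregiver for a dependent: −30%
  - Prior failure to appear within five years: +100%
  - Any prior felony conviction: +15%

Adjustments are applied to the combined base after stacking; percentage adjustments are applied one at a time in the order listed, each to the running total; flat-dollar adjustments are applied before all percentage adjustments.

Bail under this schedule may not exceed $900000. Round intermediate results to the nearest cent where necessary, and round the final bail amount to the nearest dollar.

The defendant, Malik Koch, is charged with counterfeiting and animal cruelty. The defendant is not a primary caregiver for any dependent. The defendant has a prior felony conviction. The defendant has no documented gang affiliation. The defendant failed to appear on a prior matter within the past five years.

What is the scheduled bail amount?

$71156

Base amounts from the schedule: counterfeiting $13750; animal cruelty $27500.
Stacking rule: highest base plus 25% of each additional charge. Highest is animal cruelty at $27500. Additional: $13750 × 25% = $3437.50. Combined base = $27500 + $3437.50 = $30937.50.
Prior failure to appear within five years (+100%): $30937.50 × 2 = $61875.
Any prior felony conviction (+15%): $61875 × 1.15 = $71156.25.
$71156.25 is within the $900000 maximum.
Rounded to the nearest dollar: $71156.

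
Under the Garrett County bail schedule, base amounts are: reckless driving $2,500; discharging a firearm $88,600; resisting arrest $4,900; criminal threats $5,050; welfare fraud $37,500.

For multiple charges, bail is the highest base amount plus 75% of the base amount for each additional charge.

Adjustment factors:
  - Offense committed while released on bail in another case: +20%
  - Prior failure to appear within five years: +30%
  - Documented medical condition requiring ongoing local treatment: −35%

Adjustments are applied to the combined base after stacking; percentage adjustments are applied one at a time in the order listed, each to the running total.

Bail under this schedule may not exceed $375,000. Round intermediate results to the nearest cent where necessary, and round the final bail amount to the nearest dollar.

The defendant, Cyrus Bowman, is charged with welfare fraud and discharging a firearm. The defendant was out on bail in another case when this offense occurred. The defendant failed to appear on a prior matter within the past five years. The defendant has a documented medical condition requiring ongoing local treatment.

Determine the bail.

$118,359

Base amounts from the schedule: welfare fraud $37,500; discharging a firearm $88,600.
Stacking rule: highest base plus 75% of each additional charge. Highest is discharging a firearm at $88,600. Additional: $37,500 × 75% = $28,125. Combined base = $88,600 + $28,125 = $116,725.
Offense committed while released on bail in another case (+20%): $116,725 × 1.2 = $140,070.
Prior failure to appear within five years (+30%): $140,070 × 1.3 = $182,091.
Documented medical condition requiring ongoing local treatment (−35%): $182,091 × 0.65 = $118,359.15.
$118,359.15 is within the $375,000 maximum.
Rounded to the nearest dollar: $118,359.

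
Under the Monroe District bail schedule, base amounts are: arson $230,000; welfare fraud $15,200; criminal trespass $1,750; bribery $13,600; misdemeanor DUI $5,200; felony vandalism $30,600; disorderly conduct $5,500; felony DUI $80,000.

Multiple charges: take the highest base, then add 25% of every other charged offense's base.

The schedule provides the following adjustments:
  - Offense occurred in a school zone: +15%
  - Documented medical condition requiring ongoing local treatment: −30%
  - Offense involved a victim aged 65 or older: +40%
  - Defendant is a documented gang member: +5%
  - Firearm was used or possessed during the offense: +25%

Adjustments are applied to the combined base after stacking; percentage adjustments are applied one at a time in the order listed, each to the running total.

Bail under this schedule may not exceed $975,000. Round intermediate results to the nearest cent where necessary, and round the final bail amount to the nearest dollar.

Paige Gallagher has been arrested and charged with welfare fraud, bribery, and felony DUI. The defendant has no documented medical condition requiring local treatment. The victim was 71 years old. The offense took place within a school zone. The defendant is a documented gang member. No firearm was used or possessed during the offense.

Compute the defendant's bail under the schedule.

Base amounts from the schedule: welfare fraud $15,200; bribery $13,600; felony DUI $80,000.
Stacking rule: highest base plus 25% of each additional charge. Highest is felony DUI at $80,000. Additional: $15,200 × 25% = $3,800; $13,600 × 25% = $3,400. Combined base = $80,000 + $7,200 = $87,200.
Offense occurred in a school zone (+15%): $87,200 × 1.15 = $100,280.
Offense involved a victim aged 65 or older (+40%): $100,280 × 1.4 = $140,392.
Defendant is a documented gang member (+5%): $140,392 × 1.05 = $147,411.60.
$147,411.60 is within the $975,000 maximum.
Rounded to the nearest dollar: $147,412.

$147,412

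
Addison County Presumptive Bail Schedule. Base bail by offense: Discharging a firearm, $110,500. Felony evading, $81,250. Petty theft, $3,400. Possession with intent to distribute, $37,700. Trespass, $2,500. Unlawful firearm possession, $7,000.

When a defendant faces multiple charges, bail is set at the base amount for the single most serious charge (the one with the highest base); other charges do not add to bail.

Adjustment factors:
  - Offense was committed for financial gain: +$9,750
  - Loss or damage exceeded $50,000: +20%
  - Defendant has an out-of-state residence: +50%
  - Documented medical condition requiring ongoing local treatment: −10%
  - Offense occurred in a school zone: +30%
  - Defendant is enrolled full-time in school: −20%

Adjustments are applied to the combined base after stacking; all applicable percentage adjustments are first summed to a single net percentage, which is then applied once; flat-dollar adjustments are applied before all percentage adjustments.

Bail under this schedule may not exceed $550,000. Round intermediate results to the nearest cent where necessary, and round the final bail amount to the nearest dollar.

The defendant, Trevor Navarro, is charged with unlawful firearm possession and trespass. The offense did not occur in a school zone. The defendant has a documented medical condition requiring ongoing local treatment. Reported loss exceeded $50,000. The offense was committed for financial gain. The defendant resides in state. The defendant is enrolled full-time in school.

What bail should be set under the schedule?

Base amounts from the schedule: unlawful firearm possession $7,000; trespass $2,500.
Stacking rule: use the highest base only. Highest is unlawful firearm possession at $7,000. Combined base = $7,000.
Offense was committed for financial gain (+$9,750 flat): $7,000 + $9,750 = $16,750.
Net percentage adjustment: +20% −10% −20% = −10%. $16,750 × 0.9 = $15,075.
$15,075 is within the $550,000 maximum.

$15,075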